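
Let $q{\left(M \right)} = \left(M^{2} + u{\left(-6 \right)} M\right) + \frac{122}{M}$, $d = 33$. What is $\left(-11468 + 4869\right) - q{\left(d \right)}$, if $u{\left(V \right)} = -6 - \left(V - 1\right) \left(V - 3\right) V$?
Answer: $- \frac{658934}{33} \approx -19968.0$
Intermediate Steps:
$u{\left(V \right)} = -6 - V \left(-1 + V\right) \left(-3 + V\right)$ ($u{\left(V \right)} = -6 - \left(-1 + V\right) \left(-3 + V\right) V = -6 - V \left(-1 + V\right) \left(-3 + V\right)$)
$q{\left(M \right)} = M^{2} + \frac{122}{M} + 372 M$ ($q{\left(M \right)} = \left(M^{2} + \left(-6 - \left(-6\right)^{3} - -18 + 4 \left(-6\right)^{2}\right) M\right) + \frac{122}{M} = \left(M^{2} + \left(-6 - -216 + 18 + 4 \cdot 36\right) M\right) + \frac{122}{M} = \left(M^{2} + \left(-6 + 216 + 18 + 144\right) M\right) + \frac{122}{M} = \left(M^{2} + 372 M\right) + \frac{122}{M} = M^{2} + \frac{122}{M} + 372 M$)
$\left(-11468 + 4869\right) - q{\left(d \right)} = \left(-11468 + 4869\right) - \frac{122 + 33^{2} \left(372 + 33\right)}{33} = -6599 - \frac{122 + 1089 \cdot 405}{33} = -6599 - \frac{122 + 441045}{33} = -6599 - \frac{1}{33} \cdot 441167 = -6599 - \frac{441167}{33} = - \frac{658934}{33}$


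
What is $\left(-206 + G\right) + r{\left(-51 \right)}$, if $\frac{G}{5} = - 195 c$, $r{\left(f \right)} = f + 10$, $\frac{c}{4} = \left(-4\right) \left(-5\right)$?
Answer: $-78247$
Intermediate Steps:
$c = 80$ ($c = 4 \left(\left(-4\right) \left(-5\right)\right) = 4 \cdot 20 = 80$)
$r{\left(f \right)} = 10 + f$
$G = -78000$ ($G = 5 \left(\left(-195\right) 80\right) = 5 \left(-15600\right) = -78000$)
$\left(-206 + G\right) + r{\left(-51 \right)} = \left(-206 - 78000\right) + \left(10 - 51\right) = -78206 - 41 = -78247$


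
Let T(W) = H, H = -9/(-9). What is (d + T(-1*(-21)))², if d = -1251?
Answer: 1562500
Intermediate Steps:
H = 1 (H = -9*(-⅑) = 1)
T(W) = 1
(d + T(-1*(-21)))² = (-1251 + 1)² = (-1250)² = 1562500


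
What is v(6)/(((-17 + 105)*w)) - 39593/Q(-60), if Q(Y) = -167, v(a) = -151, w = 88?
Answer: 306582975/1293248 ≈ 237.06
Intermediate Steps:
v(6)/(((-17 + 105)*w)) - 39593/Q(-60) = -151*1/(88*(-17 + 105)) - 39593/(-167) = -151/(88*88) - 39593*(-1/167) = -151/7744 + 39593/167 = 306582975/1293248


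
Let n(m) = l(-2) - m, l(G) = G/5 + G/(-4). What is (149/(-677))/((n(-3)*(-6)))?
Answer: 745/62961 ≈ 0.011833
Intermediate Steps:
l(G) = -G/20 (l(G) = G*(⅕) + G*(-¼) = G/5 - G/4 = -G/20)
n(m) = ⅒ - m (n(m) = -1/20*(-2) - m = ⅒ - m)
(149/(-677))/((n(-3)*(-6))) = (149/(-677))/(((⅒ - 1*(-3))*(-6))) = (149*(-1/677))/(((⅒ + 3)*(-6))) = -149/(677*((31/10)*(-6))) = -149/(677*(-93/5)) = -149/677*(-5/93) = 745/62961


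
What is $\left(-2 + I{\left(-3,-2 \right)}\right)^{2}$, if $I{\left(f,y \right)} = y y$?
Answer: $4$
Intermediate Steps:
$I{\left(f,y \right)} = y^{2}$
$\left(-2 + I{\left(-3,-2 \right)}\right)^{2} = \left(-2 + \left(-2\right)^{2}\right)^{2} = \left(-2 + 4\right)^{2} = 2^{2} = 4$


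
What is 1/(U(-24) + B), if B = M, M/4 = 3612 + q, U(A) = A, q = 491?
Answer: 1/16388 ≈ 6.1020e-5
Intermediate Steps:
M = 16412 (M = 4*(3612 + 491) = 4*4103 = 16412)
B = 16412
1/(U(-24) + B) = 1/(-24 + 16412) = 1/16388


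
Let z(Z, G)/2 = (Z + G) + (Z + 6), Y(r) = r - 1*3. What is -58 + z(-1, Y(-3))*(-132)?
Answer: 470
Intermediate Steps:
Y(r) = -3 + r (Y(r) = r - 3 = -3 + r)
z(Z, G) = 12 + 2*G + 4*Z (z(Z, G) = 2*((Z + G) + (Z + 6)) = 2*((G + Z) + (6 + Z)) = 2*(6 + G + 2*Z) = 12 + 2*G + 4*Z)
-58 + z(-1, Y(-3))*(-132) = -58 + (12 + 2*(-3 - 3) + 4*(-1))*(-132) = -58 + (12 + 2*(-6) - 4)*(-132) = -58 + (12 - 12 - 4)*(-132) = -58 - 4*(-132) = -58 + 528 = 470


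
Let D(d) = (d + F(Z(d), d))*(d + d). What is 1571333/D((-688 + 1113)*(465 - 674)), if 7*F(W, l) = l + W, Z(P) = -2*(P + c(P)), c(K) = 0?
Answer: 10999331/94678567500 ≈ 0.00011618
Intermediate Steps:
Z(P) = -2*P (Z(P) = -2*(P + 0) = -2*P)
F(W, l) = W/7 + l/7 (F(W, l) = (l + W)/7 = (W + l)/7 = W/7 + l/7)
D(d) = 12*d²/7 (D(d) = (d + ((-2*d)/7 + d/7))*(d + d) = (d + (-2*d/7 + d/7))*(2*d) = (d - d/7)*(2*d) = (6*d/7)*(2*d) = 12*d²/7)
1571333/D((-688 + 1113)*(465 - 674)) = 1571333/((12*((-688 + 1113)*(465 - 674))²/7)) = 1571333/((12*(425*(-209))²/7)) = 1571333/(((12/7)*(-88825)²)) = 1571333/(((12/7)*7889880625)) = 1571333/(94678567500/7) = 1571333*(7/94678567500) = 10999331/94678567500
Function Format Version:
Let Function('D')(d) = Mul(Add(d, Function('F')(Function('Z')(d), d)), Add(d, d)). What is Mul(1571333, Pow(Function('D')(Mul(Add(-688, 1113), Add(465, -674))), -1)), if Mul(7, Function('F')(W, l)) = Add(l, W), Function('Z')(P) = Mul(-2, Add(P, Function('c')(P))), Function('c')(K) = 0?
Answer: Rational(10999331, 94678567500) ≈ 0.00011618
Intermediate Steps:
Function('Z')(P) = Mul(-2, P) (Function('Z')(P) = Mul(-2, Add(P, 0)) = Mul(-2, P))
Function('F')(W, l) = Add(Mul(Rational(1, 7), W), Mul(Rational(1, 7), l)) (Function('F')(W, l) = Mul(Rational(1, 7), Add(l, W)) = Mul(Rational(1, 7), Add(W, l)) = Add(Mul(Rational(1, 7), W), Mul(Rational(1, 7), l)))
Function('D')(d) = Mul(Rational(12, 7), Pow(d, 2)) (Function('D')(d) = Mul(Add(d, Add(Mul(Rational(1, 7), Mul(-2, d)), Mul(Rational(1, 7), d))), Add(d, d)) = Mul(Add(d, Add(Mul(Rational(-2, 7), d), Mul(Rational(1, 7), d))), Mul(2, d)) = Mul(Add(d, Mul(Rational(-1, 7), d)), Mul(2, d)) = Mul(Mul(Rational(6, 7), d), Mul(2, d)) = Mul(Rational(12, 7), Pow(d, 2)))
Mul(1571333, Pow(Function('D')(Mul(Add(-688, 1113), Add(465, -674))), -1)) = Mul(1571333, Pow(Mul(Rational(12, 7), Pow(Mul(Add(-688, 1113), Add(465, -674)), 2)), -1)) = Mul(1571333, Pow(Mul(Rational(12, 7), Pow(Mul(425, -209), 2)), -1)) = Mul(1571333, Pow(Mul(Rational(12, 7), Pow(-88825, 2)), -1)) = Mul(1571333, Pow(Mul(Rational(12, 7), 7889880625), -1)) = Mul(1571333, Pow(Rational(94678567500, 7), -1)) = Mul(1571333, Rational(7, 94678567500)) = Rational(10999331, 94678567500)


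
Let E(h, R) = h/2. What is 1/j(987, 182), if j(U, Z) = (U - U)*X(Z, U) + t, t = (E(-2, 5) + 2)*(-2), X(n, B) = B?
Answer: -1/2 ≈ -0.50000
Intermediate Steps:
E(h, R) = h/2 (E(h, R) = h*(1/2) = h/2)
t = -2 (t = ((1/2)*(-2) + 2)*(-2) = (-1 + 2)*(-2) = 1*(-2) = -2)
j(U, Z) = -2 (j(U, Z) = (U - U)*U - 2 = 0*U - 2 = 0 - 2 = -2)
1/j(987, 182) = 1/(-2) = -1/2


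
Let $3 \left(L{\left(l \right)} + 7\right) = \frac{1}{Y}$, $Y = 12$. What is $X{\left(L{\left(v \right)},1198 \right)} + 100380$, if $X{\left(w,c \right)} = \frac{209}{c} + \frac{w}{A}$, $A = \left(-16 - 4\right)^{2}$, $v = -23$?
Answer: $\frac{865839082451}{8625600} \approx 1.0038 \cdot 10^{5}$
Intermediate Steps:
$A = 400$ ($A = \left(-20\right)^{2} = 400$)
$L{\left(l \right)} = - \frac{251}{36}$ ($L{\left(l \right)} = -7 + \frac{1}{3 \cdot 12} = -7 + \frac{1}{3} \cdot \frac{1}{12} = -7 + \frac{1}{36} = - \frac{251}{36}$)
$X{\left(w,c \right)} = \frac{209}{c} + \frac{w}{400}$
$X{\left(L{\left(v \right)},1198 \right)} + 100380 = \left(\frac{209}{1198} + \frac{1}{400} \left(- \frac{251}{36}\right)\right) + 100380 = \left(209 \cdot \frac{1}{1198} - \frac{251}{14400}\right) + 100380 = \left(\frac{209}{1198} - \frac{251}{14400}\right) + 100380 = \frac{1354451}{8625600} + 100380 = \frac{865839082451}{8625600}$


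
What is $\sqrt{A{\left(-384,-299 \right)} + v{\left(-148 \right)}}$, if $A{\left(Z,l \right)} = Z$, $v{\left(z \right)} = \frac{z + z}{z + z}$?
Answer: $i \sqrt{383} \approx 19.57 i$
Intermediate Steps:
$v{\left(z \right)} = 1$ ($v{\left(z \right)} = \frac{2 z}{2 z} = 2 z \frac{1}{2 z} = 1$)
$\sqrt{A{\left(-384,-299 \right)} + v{\left(-148 \right)}} = \sqrt{-384 + 1} = \sqrt{-383} = i \sqrt{383}$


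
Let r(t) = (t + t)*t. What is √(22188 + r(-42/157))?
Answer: 2*√136728885/157 ≈ 148.96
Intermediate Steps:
r(t) = 2*t² (r(t) = (2*t)*t = 2*t²)
√(22188 + r(-42/157)) = √(22188 + 2*(-42/157)²) = √(22188 + 2*(1764/24649)) = √(22188 + 3528/24649) = √(546915540/24649) = 2*√136728885/157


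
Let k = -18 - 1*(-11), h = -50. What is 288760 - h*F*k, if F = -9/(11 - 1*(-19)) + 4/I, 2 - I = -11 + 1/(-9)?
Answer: 17036735/59 ≈ 2.8876e+5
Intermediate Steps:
I = 118/9 (I = 2 - (-11 + 1/(-9)) = 2 - (-11 - ⅑) = 2 - 1*(-100/9) = 2 + 100/9 = 118/9 ≈ 13.111)
k = -7 (k = -18 + 11 = -7)
F = 3/590 (F = -9/(11 - 1*(-19)) + 4/(118/9) = -9/(11 + 19) + 4*(9/118) = -9/30 + 18/59 = -9*1/30 + 18/59 = -3/10 + 18/59 = 3/590 ≈ 0.0050847)
288760 - h*F*k = 288760 - (-50*3/590)*(-7) = 288760 - (-15)*(-7)/59 = 288760 - 1*105/59 = 288760 - 105/59 = 17036735/59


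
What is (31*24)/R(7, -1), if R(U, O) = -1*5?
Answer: -744/5 ≈ -148.80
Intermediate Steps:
R(U, O) = -5
(31*24)/R(7, -1) = (31*24)/(-5) = 744*(-⅕) = -744/5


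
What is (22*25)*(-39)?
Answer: -21450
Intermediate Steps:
(22*25)*(-39) = 550*(-39) = -21450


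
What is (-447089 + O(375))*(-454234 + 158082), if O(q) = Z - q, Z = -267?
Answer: 132596431112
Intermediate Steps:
O(q) = -267 - q
(-447089 + O(375))*(-454234 + 158082) = (-447089 + (-267 - 1*375))*(-454234 + 158082) = (-447089 + (-267 - 375))*(-296152) = (-447089 - 642)*(-296152) = -447731*(-296152) = 132596431112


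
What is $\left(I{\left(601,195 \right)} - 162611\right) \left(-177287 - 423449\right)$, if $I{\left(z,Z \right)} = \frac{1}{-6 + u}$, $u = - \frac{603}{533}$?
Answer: $\frac{371305876918784}{3801} \approx 9.7686 \cdot 10^{10}$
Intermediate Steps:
$u = - \frac{603}{533}$ ($u = \left(-603\right) \frac{1}{533} = - \frac{603}{533} \approx -1.1313$)
$I{\left(z,Z \right)} = - \frac{533}{3801}$ ($I{\left(z,Z \right)} = \frac{1}{-6 - \frac{603}{533}} = \frac{1}{- \frac{3801}{533}} = - \frac{533}{3801}$)
$\left(I{\left(601,195 \right)} - 162611\right) \left(-177287 - 423449\right) = \left(- \frac{533}{3801} - 162611\right) \left(-177287 - 423449\right) = \left(- \frac{618084944}{3801}\right) \left(-600736\right) = \frac{371305876918784}{3801}$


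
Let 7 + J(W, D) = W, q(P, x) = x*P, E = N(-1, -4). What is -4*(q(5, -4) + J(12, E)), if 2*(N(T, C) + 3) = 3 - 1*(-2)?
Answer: 60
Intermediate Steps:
N(T, C) = -1/2 (N(T, C) = -3 + (3 - 1*(-2))/2 = -3 + (3 + 2)/2 = -3 + (1/2)*5 = -3 + 5/2 = -1/2)
E = -1/2 ≈ -0.50000
q(P, x) = P*x
J(W, D) = -7 + W
-4*(q(5, -4) + J(12, E)) = -4*(5*(-4) + (-7 + 12)) = -4*(-20 + 5) = -4*(-15) = 60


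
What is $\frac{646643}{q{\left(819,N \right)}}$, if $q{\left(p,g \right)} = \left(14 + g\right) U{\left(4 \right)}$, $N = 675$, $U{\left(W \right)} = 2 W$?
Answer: $\frac{646643}{5512} \approx 117.32$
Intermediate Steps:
$q{\left(p,g \right)} = 112 + 8 g$ ($q{\left(p,g \right)} = \left(14 + g\right) 2 \cdot 4 = \left(14 + g\right) 8 = 112 + 8 g$)
$\frac{646643}{q{\left(819,N \right)}} = \frac{646643}{112 + 8 \cdot 675} = \frac{646643}{112 + 5400} = \frac{646643}{5512}$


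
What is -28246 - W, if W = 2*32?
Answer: -28310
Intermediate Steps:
W = 64
-28246 - W = -28246 - 1*64 = -28246 - 64 = -28310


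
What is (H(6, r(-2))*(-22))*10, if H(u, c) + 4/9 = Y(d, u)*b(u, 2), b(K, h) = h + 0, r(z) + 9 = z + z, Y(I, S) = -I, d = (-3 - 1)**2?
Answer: 64240/9 ≈ 7137.8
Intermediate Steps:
d = 16 (d = (-4)**2 = 16)
r(z) = -9 + 2*z (r(z) = -9 + (z + z) = -9 + 2*z)
b(K, h) = h
H(u, c) = -292/9 (H(u, c) = -4/9 - 1*16*2 = -4/9 - 16*2 = -4/9 - 32 = -292/9)
(H(6, r(-2))*(-22))*10 = -292/9*(-22)*10 = (6424/9)*10 = 64240/9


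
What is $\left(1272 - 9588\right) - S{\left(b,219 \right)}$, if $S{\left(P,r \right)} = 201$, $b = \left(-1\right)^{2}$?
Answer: $-8517$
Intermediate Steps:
$b = 1$
$\left(1272 - 9588\right) - S{\left(b,219 \right)} = \left(1272 - 9588\right) - 201 = -8316 - 201 = -8517$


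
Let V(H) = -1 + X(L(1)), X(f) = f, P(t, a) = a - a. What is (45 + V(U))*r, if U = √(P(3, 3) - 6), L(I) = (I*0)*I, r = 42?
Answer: 1848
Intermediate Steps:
L(I) = 0 (L(I) = 0*I = 0)
P(t, a) = 0
U = I*√6 (U = √(0 - 6) = √(-6) = I*√6 ≈ 2.4495*I)
V(H) = -1 (V(H) = -1 + 0 = -1)
(45 + V(U))*r = (45 - 1)*42 = 44*42 = 1848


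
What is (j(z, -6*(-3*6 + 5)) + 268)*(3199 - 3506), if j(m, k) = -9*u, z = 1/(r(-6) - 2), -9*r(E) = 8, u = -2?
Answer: -87802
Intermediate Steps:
r(E) = -8/9 (r(E) = -1/9*8 = -8/9)
z = -9/26 (z = 1/(-8/9 - 2) = 1/(-26/9) = -9/26 ≈ -0.34615)
j(m, k) = 18 (j(m, k) = -9*(-2) = 18)
(j(z, -6*(-3*6 + 5)) + 268)*(3199 - 3506) = (18 + 268)*(3199 - 3506) = 286*(-307) = -87802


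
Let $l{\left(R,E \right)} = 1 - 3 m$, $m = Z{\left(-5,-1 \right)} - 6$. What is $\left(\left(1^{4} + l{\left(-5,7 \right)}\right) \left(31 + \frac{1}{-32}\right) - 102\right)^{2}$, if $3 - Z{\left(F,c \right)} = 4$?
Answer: $\frac{381381841}{1024} \approx 3.7244 \cdot 10^{5}$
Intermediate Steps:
$Z{\left(F,c \right)} = -1$ ($Z{\left(F,c \right)} = 3 - 4 = -1$)
$m = -7$ ($m = -1 - 6 = -7$)
$l{\left(R,E \right)} = 22$ ($l{\left(R,E \right)} = 1 - -21 = 1 + 21 = 22$)
$\left(\left(1^{4} + l{\left(-5,7 \right)}\right) \left(31 + \frac{1}{-32}\right) - 102\right)^{2} = \left(\left(1^{4} + 22\right) \left(31 + \frac{1}{-32}\right) - 102\right)^{2} = \left(\left(1 + 22\right) \left(31 - \frac{1}{32}\right) - 102\right)^{2} = \left(23 \cdot \frac{991}{32} - 102\right)^{2} = \left(\frac{22793}{32} - 102\right)^{2} = \left(\frac{19529}{32}\right)^{2} = \frac{381381841}{1024}$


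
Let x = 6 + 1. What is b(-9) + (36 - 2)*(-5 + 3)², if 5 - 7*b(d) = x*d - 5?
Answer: 1025/7 ≈ 146.43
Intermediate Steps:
x = 7
b(d) = 10/7 - d (b(d) = 5/7 - (7*d - 5)/7 = 5/7 - (-5 + 7*d)/7 = 5/7 + (5/7 - d) = 10/7 - d)
b(-9) + (36 - 2)*(-5 + 3)² = (10/7 - 1*(-9)) + (36 - 2)*(-5 + 3)² = (10/7 + 9) + 34*(-2)² = 73/7 + 34*4 = 73/7 + 136 = 1025/7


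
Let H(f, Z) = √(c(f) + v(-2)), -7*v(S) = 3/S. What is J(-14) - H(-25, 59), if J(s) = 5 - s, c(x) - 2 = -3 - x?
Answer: 19 - √4746/14 ≈ 14.079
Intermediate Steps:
v(S) = -3/(7*S)
c(x) = -1 - x (c(x) = 2 + (-3 - x) = -1 - x)
H(f, Z) = √(-11/14 - f) (H(f, Z) = √((-1 - f) - 3/7/(-2)) = √((-1 - f) - 3/7*(-½)) = √((-1 - f) + 3/14) = √(-11/14 - f))
J(-14) - H(-25, 59) = (5 - 1*(-14)) - √(-154 - 196*(-25))/14 = (5 + 14) - √(-154 + 4900)/14 = 19 - √4746/14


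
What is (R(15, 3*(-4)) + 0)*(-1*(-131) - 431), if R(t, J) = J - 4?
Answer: 4800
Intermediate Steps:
R(t, J) = -4 + J
(R(15, 3*(-4)) + 0)*(-1*(-131) - 431) = ((-4 + 3*(-4)) + 0)*(-1*(-131) - 431) = ((-4 - 12) + 0)*(131 - 431) = (-16 + 0)*(-300) = -16*(-300) = 4800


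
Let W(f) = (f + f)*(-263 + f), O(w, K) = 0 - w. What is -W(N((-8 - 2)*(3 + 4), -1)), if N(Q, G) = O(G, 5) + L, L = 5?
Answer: 3084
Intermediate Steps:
O(w, K) = -w
N(Q, G) = 5 - G (N(Q, G) = -G + 5 = 5 - G)
W(f) = 2*f*(-263 + f) (W(f) = (2*f)*(-263 + f) = 2*f*(-263 + f))
-W(N((-8 - 2)*(3 + 4), -1)) = -2*(5 - 1*(-1))*(-263 + (5 - 1*(-1))) = -2*(5 + 1)*(-263 + (5 + 1)) = -2*6*(-263 + 6) = -2*6*(-257) = -1*(-3084) = 3084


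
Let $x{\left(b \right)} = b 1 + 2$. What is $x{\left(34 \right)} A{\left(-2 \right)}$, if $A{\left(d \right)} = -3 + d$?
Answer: $-180$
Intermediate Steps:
$x{\left(b \right)} = 2 + b$ ($x{\left(b \right)} = b + 2 = 2 + b$)
$x{\left(34 \right)} A{\left(-2 \right)} = \left(2 + 34\right) \left(-3 - 2\right) = 36 \left(-5\right) = -180$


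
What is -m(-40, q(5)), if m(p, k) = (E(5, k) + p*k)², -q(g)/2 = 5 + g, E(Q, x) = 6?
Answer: -649636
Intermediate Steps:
q(g) = -10 - 2*g (q(g) = -2*(5 + g) = -10 - 2*g)
m(p, k) = (6 + k*p)² (m(p, k) = (6 + p*k)² = (6 + k*p)²)
-m(-40, q(5)) = -(6 + (-10 - 2*5)*(-40))² = -(6 + (-10 - 10)*(-40))² = -(6 - 20*(-40))² = -(6 + 800)² = -1*806² = -1*649636 = -649636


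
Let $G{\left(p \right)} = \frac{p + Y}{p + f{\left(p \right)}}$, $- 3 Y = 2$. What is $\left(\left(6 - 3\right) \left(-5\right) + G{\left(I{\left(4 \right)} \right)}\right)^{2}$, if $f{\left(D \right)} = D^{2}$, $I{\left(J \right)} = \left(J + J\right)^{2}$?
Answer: $\frac{349727401}{1557504} \approx 224.54$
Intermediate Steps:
$Y = - \frac{2}{3}$ ($Y = \left(- \frac{1}{3}\right) 2 = - \frac{2}{3} \approx -0.66667$)
$I{\left(J \right)} = 4 J^{2}$ ($I{\left(J \right)} = \left(2 J\right)^{2} = 4 J^{2}$)
$G{\left(p \right)} = \frac{- \frac{2}{3} + p}{p + p^{2}}$ ($G{\left(p \right)} = \frac{p - \frac{2}{3}}{p + p^{2}} = \frac{- \frac{2}{3} + p}{p + p^{2}}$)
$\left(\left(6 - 3\right) \left(-5\right) + G{\left(I{\left(4 \right)} \right)}\right)^{2} = \left(\left(6 - 3\right) \left(-5\right) + \frac{- \frac{2}{3} + 4 \cdot 4^{2}}{4 \cdot 4^{2} \left(1 + 4 \cdot 4^{2}\right)}\right)^{2} = \left(3 \left(-5\right) + \frac{- \frac{2}{3} + 4 \cdot 16}{4 \cdot 16 \left(1 + 4 \cdot 16\right)}\right)^{2} = \left(-15 + \frac{- \frac{2}{3} + 64}{64 \left(1 + 64\right)}\right)^{2} = \left(-15 + \frac{1}{64} \cdot \frac{1}{65} \cdot \frac{190}{3}\right)^{2} = \left(-15 + \frac{19}{1248}\right)^{2} = \left(- \frac{18701}{1248}\right)^{2} = \frac{349727401}{1557504}$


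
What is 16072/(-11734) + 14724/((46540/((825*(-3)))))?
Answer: -10708931137/13652509 ≈ -784.39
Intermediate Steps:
16072/(-11734) + 14724/((46540/((825*(-3))))) = 16072*(-1/11734) + 14724/((46540/(-2475))) = -8036/5867 + 14724/((46540*(-1/2475))) = -8036/5867 + 14724/(-9308/495) = -8036/5867 + 14724*(-495/9308) = -8036/5867 - 1822095/2327 = -10708931137/13652509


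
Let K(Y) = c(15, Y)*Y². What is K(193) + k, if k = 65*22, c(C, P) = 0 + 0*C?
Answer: 1430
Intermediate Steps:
c(C, P) = 0 (c(C, P) = 0 + 0 = 0)
K(Y) = 0 (K(Y) = 0*Y² = 0)
k = 1430
K(193) + k = 0 + 1430 = 1430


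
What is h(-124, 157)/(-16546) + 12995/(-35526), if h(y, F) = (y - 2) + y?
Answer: -103066885/293906598 ≈ -0.35068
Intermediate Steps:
h(y, F) = -2 + 2*y (h(y, F) = (-2 + y) + y = -2 + 2*y)
h(-124, 157)/(-16546) + 12995/(-35526) = (-2 + 2*(-124))/(-16546) + 12995/(-35526) = (-2 - 248)*(-1/16546) + 12995*(-1/35526) = -250*(-1/16546) - 12995/35526 = 125/8273 - 12995/35526 = -103066885/293906598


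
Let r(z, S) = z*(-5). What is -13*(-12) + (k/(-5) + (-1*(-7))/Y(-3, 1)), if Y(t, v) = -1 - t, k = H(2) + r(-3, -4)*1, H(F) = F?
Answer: 1561/10 ≈ 156.10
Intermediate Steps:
r(z, S) = -5*z
k = 17 (k = 2 - 5*(-3)*1 = 2 + 15*1 = 2 + 15 = 17)
-13*(-12) + (k/(-5) + (-1*(-7))/Y(-3, 1)) = -13*(-12) + (17/(-5) + (-1*(-7))/(-1 - 1*(-3))) = 156 + (17*(-1/5) + 7/(-1 + 3)) = 156 + (-17/5 + 7/2) = 156 + 1/10 = 1561/10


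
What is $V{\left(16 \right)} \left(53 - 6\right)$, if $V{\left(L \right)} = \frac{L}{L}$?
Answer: $47$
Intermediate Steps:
$V{\left(L \right)} = 1$
$V{\left(16 \right)} \left(53 - 6\right) = 1 \left(53 - 6\right) = 1 \cdot 47 = 47$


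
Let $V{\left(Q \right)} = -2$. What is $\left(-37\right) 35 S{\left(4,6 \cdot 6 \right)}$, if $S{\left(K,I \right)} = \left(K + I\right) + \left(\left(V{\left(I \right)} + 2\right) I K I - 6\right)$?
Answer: $-44030$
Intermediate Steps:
$S{\left(K,I \right)} = -6 + I + K$ ($S{\left(K,I \right)} = \left(K + I\right) + \left(\left(-2 + 2\right) I K I - 6\right) = \left(I + K\right) + \left(0 I K I - 6\right) = \left(I + K\right) + \left(0 K I - 6\right) = \left(I + K\right) - \left(6 + 0 I\right) = \left(I + K\right) + \left(0 - 6\right) = \left(I + K\right) - 6 = -6 + I + K$)
$\left(-37\right) 35 S{\left(4,6 \cdot 6 \right)} = \left(-37\right) 35 \left(-6 + 6 \cdot 6 + 4\right) = - 1295 \left(-6 + 36 + 4\right) = \left(-1295\right) 34 = -44030$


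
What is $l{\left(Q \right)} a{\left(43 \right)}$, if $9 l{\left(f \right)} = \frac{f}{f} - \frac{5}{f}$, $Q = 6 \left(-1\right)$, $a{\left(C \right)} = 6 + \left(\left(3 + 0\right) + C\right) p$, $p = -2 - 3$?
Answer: $- \frac{1232}{27} \approx -45.63$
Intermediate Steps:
$p = -5$ ($p = -2 - 3 = -5$)
$a{\left(C \right)} = -9 - 5 C$ ($a{\left(C \right)} = 6 + \left(\left(3 + 0\right) + C\right) \left(-5\right) = 6 + \left(3 + C\right) \left(-5\right) = 6 - \left(15 + 5 C\right) = -9 - 5 C$)
$Q = -6$
$l{\left(f \right)} = \frac{1}{9} - \frac{5}{9 f}$ ($l{\left(f \right)} = \frac{\frac{f}{f} - \frac{5}{f}}{9} = \frac{1 - \frac{5}{f}}{9} = \frac{1}{9} - \frac{5}{9 f}$)
$l{\left(Q \right)} a{\left(43 \right)} = \frac{-5 - 6}{9 \left(-6\right)} \left(-9 - 215\right) = \frac{1}{9} \left(- \frac{1}{6}\right) \left(-11\right) \left(-9 - 215\right) = \frac{11}{54} \left(-224\right) = - \frac{1232}{27}$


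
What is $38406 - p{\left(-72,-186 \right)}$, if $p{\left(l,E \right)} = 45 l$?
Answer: $41646$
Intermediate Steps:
$38406 - p{\left(-72,-186 \right)} = 38406 - 45 \left(-72\right) = 38406 - -3240 = 38406 + 3240 = 41646$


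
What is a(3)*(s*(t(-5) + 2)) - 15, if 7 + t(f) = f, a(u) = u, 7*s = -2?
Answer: -45/7 ≈ -6.4286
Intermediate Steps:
s = -2/7 (s = (⅐)*(-2) = -2/7 ≈ -0.28571)
t(f) = -7 + f
a(3)*(s*(t(-5) + 2)) - 15 = 3*(-2*((-7 - 5) + 2)/7) - 15 = 3*(-2*(-12 + 2)/7) - 15 = 3*(-2/7*(-10)) - 15 = 3*(20/7) - 15 = 60/7 - 15 = -45/7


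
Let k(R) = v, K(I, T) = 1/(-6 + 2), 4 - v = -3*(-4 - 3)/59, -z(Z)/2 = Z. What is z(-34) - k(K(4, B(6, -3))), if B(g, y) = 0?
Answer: 3797/59 ≈ 64.356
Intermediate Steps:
z(Z) = -2*Z
v = 215/59 (v = 4 - (-3*(-4 - 3))/59 = 4 - (-3*(-7))/59 = 4 - 21/59 = 215/59 ≈ 3.6441)
K(I, T) = -¼ (K(I, T) = 1/(-4) = -¼)
k(R) = 215/59
z(-34) - k(K(4, B(6, -3))) = -2*(-34) - 1*215/59 = 68 - 215/59 = 3797/59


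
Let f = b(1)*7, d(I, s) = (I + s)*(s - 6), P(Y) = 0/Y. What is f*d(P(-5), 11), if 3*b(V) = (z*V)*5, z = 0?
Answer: 0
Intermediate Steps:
P(Y) = 0
b(V) = 0 (b(V) = ((0*V)*5)/3 = (0*5)/3 = (⅓)*0 = 0)
d(I, s) = (-6 + s)*(I + s) (d(I, s) = (I + s)*(-6 + s) = (-6 + s)*(I + s))
f = 0 (f = 0*7 = 0)
f*d(P(-5), 11) = 0*(11² - 6*0 - 6*11 + 0*11) = 0*(121 + 0 - 66 + 0) = 0*55 = 0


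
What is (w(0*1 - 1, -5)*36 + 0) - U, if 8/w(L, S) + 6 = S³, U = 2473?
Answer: -324251/131 ≈ -2475.2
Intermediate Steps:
w(L, S) = 8/(-6 + S³)
(w(0*1 - 1, -5)*36 + 0) - U = ((8/(-6 + (-5)³))*36 + 0) - 1*2473 = ((8/(-6 - 125))*36 + 0) - 2473 = ((8/(-131))*36 + 0) - 2473 = ((8*(-1/131))*36 + 0) - 2473 = (-8/131*36 + 0) - 2473 = (-288/131 + 0) - 2473 = -288/131 - 2473 = -324251/131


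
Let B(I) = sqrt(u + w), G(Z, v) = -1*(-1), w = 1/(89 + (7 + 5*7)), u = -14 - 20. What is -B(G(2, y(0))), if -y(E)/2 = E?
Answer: -I*sqrt(583343)/131 ≈ -5.8303*I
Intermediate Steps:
y(E) = -2*E
u = -34
w = 1/131 (w = 1/(89 + (7 + 35)) = 1/(89 + 42) = 1/131 ≈ 0.0076336)
G(Z, v) = 1
B(I) = I*sqrt(583343)/131 (B(I) = sqrt(-34 + 1/131) = sqrt(-4453/131) = I*sqrt(583343)/131)
-B(G(2, y(0))) = -I*sqrt(583343)/131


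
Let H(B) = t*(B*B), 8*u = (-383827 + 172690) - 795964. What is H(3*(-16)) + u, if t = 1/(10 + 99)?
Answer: -109755577/872 ≈ -1.2587e+5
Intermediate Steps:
t = 1/109 ≈ 0.0091743
u = -1007101/8 (u = ((-383827 + 172690) - 795964)/8 = (-211137 - 795964)/8 = (⅛)*(-1007101) = -1007101/8 ≈ -1.2589e+5)
H(B) = B²/109 (H(B) = (B*B)/109 = B²/109)
H(3*(-16)) + u = (3*(-16))²/109 - 1007101/8 = (1/109)*(-48)² - 1007101/8 = (1/109)*2304 - 1007101/8 = 2304/109 - 1007101/8 = -109755577/872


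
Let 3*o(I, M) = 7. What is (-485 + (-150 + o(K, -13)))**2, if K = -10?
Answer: 3602404/9 ≈ 4.0027e+5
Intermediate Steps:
o(I, M) = 7/3 (o(I, M) = (1/3)*7 = 7/3)
(-485 + (-150 + o(K, -13)))**2 = (-485 + (-150 + 7/3))**2 = (-485 - 443/3)**2 = (-1898/3)**2 = 3602404/9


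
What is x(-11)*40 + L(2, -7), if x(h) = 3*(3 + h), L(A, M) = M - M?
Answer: -960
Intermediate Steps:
L(A, M) = 0
x(h) = 9 + 3*h
x(-11)*40 + L(2, -7) = (9 + 3*(-11))*40 + 0 = (9 - 33)*40 + 0 = -24*40 + 0 = -960 + 0 = -960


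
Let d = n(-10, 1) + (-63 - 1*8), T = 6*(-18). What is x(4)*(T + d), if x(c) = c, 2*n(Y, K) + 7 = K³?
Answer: -728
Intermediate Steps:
n(Y, K) = -7/2 + K³/2
T = -108
d = -74 (d = (-7/2 + (½)*1³) + (-63 - 1*8) = (-7/2 + (½)*1) + (-63 - 8) = (-7/2 + ½) - 71 = -3 - 71 = -74)
x(4)*(T + d) = 4*(-108 - 74) = 4*(-182) = -728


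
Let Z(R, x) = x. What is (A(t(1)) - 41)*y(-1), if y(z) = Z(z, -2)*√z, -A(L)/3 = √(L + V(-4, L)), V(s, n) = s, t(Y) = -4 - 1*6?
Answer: -6*√14 + 82*I ≈ -22.45 + 82.0*I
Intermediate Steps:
t(Y) = -10 (t(Y) = -4 - 6 = -10)
A(L) = -3*√(-4 + L) (A(L) = -3*√(L - 4) = -3*√(-4 + L))
y(z) = -2*√z
(A(t(1)) - 41)*y(-1) = (-3*√(-4 - 10) - 41)*(-2*I) = (-3*I*√14 - 41)*(-2*I) = (-41 - 3*I*√14)*(-2*I) = -2*I*(-41 - 3*I*√14)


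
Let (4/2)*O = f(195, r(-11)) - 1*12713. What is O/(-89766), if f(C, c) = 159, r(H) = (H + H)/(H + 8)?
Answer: 6277/89766 ≈ 0.069926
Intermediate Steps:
r(H) = 2*H/(8 + H) (r(H) = (2*H)/(8 + H) = 2*H/(8 + H))
O = -6277 (O = (159 - 1*12713)/2 = (159 - 12713)/2 = (½)*(-12554) = -6277)
O/(-89766) = -6277/(-89766) = -6277*(-1/89766) = 6277/89766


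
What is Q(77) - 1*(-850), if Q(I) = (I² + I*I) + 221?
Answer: 12929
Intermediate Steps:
Q(I) = 221 + 2*I² (Q(I) = (I² + I²) + 221 = 2*I² + 221 = 221 + 2*I²)
Q(77) - 1*(-850) = (221 + 2*77²) - 1*(-850) = (221 + 2*5929) + 850 = (221 + 11858) + 850 = 12079 + 850 = 12929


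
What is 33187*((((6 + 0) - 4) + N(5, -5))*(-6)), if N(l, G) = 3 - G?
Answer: -1991220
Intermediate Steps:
33187*((((6 + 0) - 4) + N(5, -5))*(-6)) = 33187*((((6 + 0) - 4) + (3 - 1*(-5)))*(-6)) = 33187*(((6 - 4) + (3 + 5))*(-6)) = 33187*((2 + 8)*(-6)) = 33187*(10*(-6)) = 33187*(-60) = -1991220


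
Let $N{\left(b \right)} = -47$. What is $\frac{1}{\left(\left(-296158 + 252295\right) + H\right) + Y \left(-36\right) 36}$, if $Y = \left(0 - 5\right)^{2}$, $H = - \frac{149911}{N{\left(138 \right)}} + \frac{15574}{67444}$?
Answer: $- \frac{121918}{8908935147} \approx -1.3685 \cdot 10^{-5}$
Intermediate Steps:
$H = \frac{388897287}{121918}$ ($H = - \frac{149911}{-47} + \frac{15574}{67444} = \left(-149911\right) \left(- \frac{1}{47}\right) + 15574 \cdot \frac{1}{67444} = \frac{149911}{47} + \frac{599}{2594} = \frac{388897287}{121918} \approx 3189.8$)
$Y = 25$ ($Y = \left(-5\right)^{2} = 25$)
$\frac{1}{\left(\left(-296158 + 252295\right) + H\right) + Y \left(-36\right) 36} = \frac{1}{\left(\left(-296158 + 252295\right) + \frac{388897287}{121918}\right) + 25 \left(-36\right) 36} = \frac{1}{\left(-43863 + \frac{388897287}{121918}\right) - 32400} = \frac{1}{- \frac{4958791947}{121918} - 32400} = \frac{1}{- \frac{8908935147}{121918}} = - \frac{121918}{8908935147}$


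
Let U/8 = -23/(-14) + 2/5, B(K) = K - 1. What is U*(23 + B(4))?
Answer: 14872/35 ≈ 424.91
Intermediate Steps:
B(K) = -1 + K
U = 572/35 (U = 8*(-23/(-14) + 2/5) = 8*(-23*(-1/14) + 2*(⅕)) = 8*(23/14 + ⅖) = 8*(143/70) = 572/35 ≈ 16.343)
U*(23 + B(4)) = 572*(23 + (-1 + 4))/35 = 572*(23 + 3)/35 = (572/35)*26 = 14872/35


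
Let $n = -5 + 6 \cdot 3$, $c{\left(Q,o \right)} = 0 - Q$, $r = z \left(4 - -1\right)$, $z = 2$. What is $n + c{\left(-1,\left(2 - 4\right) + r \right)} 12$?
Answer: $25$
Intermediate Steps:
$r = 10$ ($r = 2 \left(4 - -1\right) = 2 \left(4 + 1\right) = 2 \cdot 5 = 10$)
$c{\left(Q,o \right)} = - Q$
$n = 13$ ($n = -5 + 18 = 13$)
$n + c{\left(-1,\left(2 - 4\right) + r \right)} 12 = 13 + \left(-1\right) \left(-1\right) 12 = 13 + 1 \cdot 12 = 13 + 12 = 25$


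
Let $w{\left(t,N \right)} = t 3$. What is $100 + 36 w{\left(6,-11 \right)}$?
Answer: $748$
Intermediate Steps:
$w{\left(t,N \right)} = 3 t$
$100 + 36 w{\left(6,-11 \right)} = 100 + 36 \cdot 3 \cdot 6 = 100 + 36 \cdot 18 = 100 + 648 = 748$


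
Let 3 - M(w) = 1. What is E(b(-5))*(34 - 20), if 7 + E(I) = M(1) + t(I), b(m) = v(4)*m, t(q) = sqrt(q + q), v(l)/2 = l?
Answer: -70 + 56*I*sqrt(5) ≈ -70.0 + 125.22*I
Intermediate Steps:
v(l) = 2*l
t(q) = sqrt(2)*sqrt(q) (t(q) = sqrt(2*q) = sqrt(2)*sqrt(q))
M(w) = 2 (M(w) = 3 - 1*1 = 3 - 1 = 2)
b(m) = 8*m (b(m) = (2*4)*m = 8*m)
E(I) = -5 + sqrt(2)*sqrt(I) (E(I) = -7 + (2 + sqrt(2)*sqrt(I)) = -5 + sqrt(2)*sqrt(I))
E(b(-5))*(34 - 20) = (-5 + sqrt(2)*sqrt(8*(-5)))*(34 - 20) = (-5 + sqrt(2)*sqrt(-40))*14 = (-5 + sqrt(2)*(2*I*sqrt(10)))*14 = (-5 + 4*I*sqrt(5))*14 = -70 + 56*I*sqrt(5)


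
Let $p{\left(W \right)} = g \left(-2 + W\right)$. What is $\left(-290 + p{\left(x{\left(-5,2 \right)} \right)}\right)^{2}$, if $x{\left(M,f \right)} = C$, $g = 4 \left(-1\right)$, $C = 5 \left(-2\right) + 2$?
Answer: $62500$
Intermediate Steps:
$C = -8$ ($C = -10 + 2 = -8$)
$g = -4$
$x{\left(M,f \right)} = -8$
$p{\left(W \right)} = 8 - 4 W$ ($p{\left(W \right)} = - 4 \left(-2 + W\right) = 8 - 4 W$)
$\left(-290 + p{\left(x{\left(-5,2 \right)} \right)}\right)^{2} = \left(-290 + \left(8 - -32\right)\right)^{2} = \left(-290 + \left(8 + 32\right)\right)^{2} = \left(-290 + 40\right)^{2} = \left(-250\right)^{2} = 62500$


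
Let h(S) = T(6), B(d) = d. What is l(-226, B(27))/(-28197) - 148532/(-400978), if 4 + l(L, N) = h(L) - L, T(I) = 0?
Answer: 683189948/1884396111 ≈ 0.36255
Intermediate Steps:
h(S) = 0
l(L, N) = -4 - L (l(L, N) = -4 + (0 - L) = -4 - L)
l(-226, B(27))/(-28197) - 148532/(-400978) = (-4 - 1*(-226))/(-28197) - 148532/(-400978) = (-4 + 226)*(-1/28197) - 148532*(-1/400978) = 222*(-1/28197) + 74266/200489 = -74/9399 + 74266/200489 = 683189948/1884396111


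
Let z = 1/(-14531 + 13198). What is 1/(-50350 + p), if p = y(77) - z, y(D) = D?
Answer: -1333/67013908 ≈ -1.9891e-5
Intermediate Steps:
z = -1/1333 (z = 1/(-1333) = -1/1333 ≈ -0.00075019)
p = 102642/1333 (p = 77 - 1*(-1/1333) = 77 + 1/1333 = 102642/1333 ≈ 77.001)
1/(-50350 + p) = 1/(-50350 + 102642/1333) = 1/(-67013908/1333) = -1333/67013908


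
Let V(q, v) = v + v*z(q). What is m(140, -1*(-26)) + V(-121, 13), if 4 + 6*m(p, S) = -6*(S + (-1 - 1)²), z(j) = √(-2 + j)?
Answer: -53/3 + 13*I*√123 ≈ -17.667 + 144.18*I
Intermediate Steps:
V(q, v) = v + v*√(-2 + q)
m(p, S) = -14/3 - S (m(p, S) = -⅔ + (-6*(S + (-1 - 1)²))/6 = -⅔ + (-6*(S + (-2)²))/6 = -⅔ + (-6*(S + 4))/6 = -⅔ + (-6*(4 + S))/6 = -⅔ + (-24 - 6*S)/6 = -⅔ + (-4 - S) = -14/3 - S)
m(140, -1*(-26)) + V(-121, 13) = (-14/3 - (-1)*(-26)) + 13*(1 + √(-2 - 121)) = (-14/3 - 1*26) + 13*(1 + √(-123)) = (-14/3 - 26) + 13*(1 + I*√123) = -92/3 + (13 + 13*I*√123) = -53/3 + 13*I*√123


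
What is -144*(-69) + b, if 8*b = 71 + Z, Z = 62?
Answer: 79621/8 ≈ 9952.6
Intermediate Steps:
b = 133/8 (b = (71 + 62)/8 = (⅛)*133 = 133/8 ≈ 16.625)
-144*(-69) + b = -144*(-69) + 133/8 = 9936 + 133/8 = 79621/8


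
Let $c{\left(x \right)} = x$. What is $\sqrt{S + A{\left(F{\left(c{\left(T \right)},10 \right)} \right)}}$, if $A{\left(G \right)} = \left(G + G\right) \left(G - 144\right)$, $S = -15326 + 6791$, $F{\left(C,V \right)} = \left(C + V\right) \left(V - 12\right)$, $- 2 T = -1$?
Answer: $i \sqrt{1605} \approx 40.062 i$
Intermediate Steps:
$T = \frac{1}{2}$ ($T = \left(- \frac{1}{2}\right) \left(-1\right) = \frac{1}{2} \approx 0.5$)
$F{\left(C,V \right)} = \left(-12 + V\right) \left(C + V\right)$ ($F{\left(C,V \right)} = \left(C + V\right) \left(-12 + V\right) = \left(-12 + V\right) \left(C + V\right)$)
$S = -8535$
$A{\left(G \right)} = 2 G \left(-144 + G\right)$
$\sqrt{S + A{\left(F{\left(c{\left(T \right)},10 \right)} \right)}} = \sqrt{-8535 + 2 \left(10^{2} - 6 - 120 + \frac{1}{2} \cdot 10\right) \left(-144 + \left(10^{2} - 6 - 120 + \frac{1}{2} \cdot 10\right)\right)} = \sqrt{-8535 + 2 \left(100 - 6 - 120 + 5\right) \left(-144 + \left(100 - 6 - 120 + 5\right)\right)} = \sqrt{-8535 + 2 \left(-21\right) \left(-144 - 21\right)} = \sqrt{-8535 + 2 \left(-21\right) \left(-165\right)} = \sqrt{-8535 + 6930} = \sqrt{-1605} = i \sqrt{1605}$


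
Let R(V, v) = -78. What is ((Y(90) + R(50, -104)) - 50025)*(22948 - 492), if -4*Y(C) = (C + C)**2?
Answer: -1307006568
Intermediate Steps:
Y(C) = -C**2 (Y(C) = -(C + C)**2/4 = -4*C**2/4 = -C**2)
((Y(90) + R(50, -104)) - 50025)*(22948 - 492) = ((-1*90**2 - 78) - 50025)*(22948 - 492) = ((-1*8100 - 78) - 50025)*22456 = ((-8100 - 78) - 50025)*22456 = (-8178 - 50025)*22456 = -58203*22456 = -1307006568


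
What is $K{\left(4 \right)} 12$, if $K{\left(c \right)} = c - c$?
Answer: $0$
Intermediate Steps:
$K{\left(c \right)} = 0$
$K{\left(4 \right)} 12 = 0 \cdot 12 = 0$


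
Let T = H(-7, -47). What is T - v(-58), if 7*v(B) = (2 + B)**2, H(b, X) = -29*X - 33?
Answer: 882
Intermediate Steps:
H(b, X) = -33 - 29*X
v(B) = (2 + B)**2/7
T = 1330 (T = -33 - 29*(-47) = -33 + 1363 = 1330)
T - v(-58) = 1330 - (2 - 58)**2/7 = 1330 - (-56)**2/7 = 1330 - 3136/7 = 1330 - 1*448 = 1330 - 448 = 882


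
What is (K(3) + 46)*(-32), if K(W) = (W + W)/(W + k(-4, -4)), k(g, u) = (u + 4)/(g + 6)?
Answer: -1536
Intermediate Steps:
k(g, u) = (4 + u)/(6 + g)
K(W) = 2 (K(W) = (W + W)/(W + (4 - 4)/(6 - 4)) = (2*W)/(W + 0/2) = (2*W)/(W + (½)*0) = (2*W)/(W + 0) = (2*W)/W = 2)
(K(3) + 46)*(-32) = (2 + 46)*(-32) = 48*(-32) = -1536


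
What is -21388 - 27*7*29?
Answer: -26869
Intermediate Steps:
-21388 - 27*7*29 = -21388 - 189*29 = -21388 - 1*5481 = -21388 - 5481 = -26869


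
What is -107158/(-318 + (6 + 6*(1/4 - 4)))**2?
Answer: -428632/447561 ≈ -0.95771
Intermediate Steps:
-107158/(-318 + (6 + 6*(1/4 - 4)))**2 = -107158/(-318 + (6 + 6*(-15/4)))**2 = -107158/(-318 + (6 - 45/2))**2 = -107158/(-318 - 33/2)**2 = -107158/((-669/2)**2) = -107158/447561/4 = -107158*4/447561 = -428632/447561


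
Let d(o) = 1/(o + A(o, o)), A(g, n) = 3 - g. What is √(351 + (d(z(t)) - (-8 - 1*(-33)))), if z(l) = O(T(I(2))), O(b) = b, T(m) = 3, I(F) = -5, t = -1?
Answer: √2937/3 ≈ 18.065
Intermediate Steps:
z(l) = 3
d(o) = ⅓ (d(o) = 1/(o + (3 - o)) = 1/3 = ⅓)
√(351 + (d(z(t)) - (-8 - 1*(-33)))) = √(351 + (⅓ - (-8 - 1*(-33)))) = √(351 + (⅓ - (-8 + 33))) = √(351 + (⅓ - 1*25)) = √(351 + (⅓ - 25)) = √(351 - 74/3) = √(979/3) = √2937/3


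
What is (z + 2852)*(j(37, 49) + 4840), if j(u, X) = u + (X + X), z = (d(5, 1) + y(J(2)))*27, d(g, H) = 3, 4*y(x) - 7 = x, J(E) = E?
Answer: 59575625/4 ≈ 1.4894e+7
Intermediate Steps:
y(x) = 7/4 + x/4
z = 567/4 (z = (3 + (7/4 + (¼)*2))*27 = (3 + (7/4 + ½))*27 = (3 + 9/4)*27 = (21/4)*27 = 567/4 ≈ 141.75)
j(u, X) = u + 2*X
(z + 2852)*(j(37, 49) + 4840) = (567/4 + 2852)*((37 + 2*49) + 4840) = 11975*((37 + 98) + 4840)/4 = 11975*(135 + 4840)/4 = (11975/4)*4975 = 59575625/4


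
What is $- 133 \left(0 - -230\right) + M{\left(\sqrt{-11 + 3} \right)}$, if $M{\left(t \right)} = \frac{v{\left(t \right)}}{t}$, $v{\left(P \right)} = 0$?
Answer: $-30590$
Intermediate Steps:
$M{\left(t \right)} = 0$ ($M{\left(t \right)} = \frac{0}{t} = 0$)
$- 133 \left(0 - -230\right) + M{\left(\sqrt{-11 + 3} \right)} = - 133 \left(0 - -230\right) + 0 = - 133 \left(0 + 230\right) + 0 = \left(-133\right) 230 + 0 = -30590 + 0 = -30590$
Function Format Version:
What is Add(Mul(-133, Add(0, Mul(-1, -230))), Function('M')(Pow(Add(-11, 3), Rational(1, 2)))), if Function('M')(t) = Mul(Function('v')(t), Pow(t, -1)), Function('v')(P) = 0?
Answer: -30590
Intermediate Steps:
Function('M')(t) = 0 (Function('M')(t) = Mul(0, Pow(t, -1)) = 0)
Add(Mul(-133, Add(0, Mul(-1, -230))), Function('M')(Pow(Add(-11, 3), Rational(1, 2)))) = Add(Mul(-133, Add(0, Mul(-1, -230))), 0) = Add(Mul(-133, Add(0, 230)), 0) = Add(Mul(-133, 230), 0) = Add(-30590, 0) = -30590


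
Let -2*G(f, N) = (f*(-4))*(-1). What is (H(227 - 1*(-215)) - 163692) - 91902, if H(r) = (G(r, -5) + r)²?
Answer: -60230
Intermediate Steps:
G(f, N) = -2*f (G(f, N) = -f*(-4)*(-1)/2 = -(-4*f)*(-1)/2 = -2*f)
H(r) = r² (H(r) = (-2*r + r)² = (-r)² = r²)
(H(227 - 1*(-215)) - 163692) - 91902 = ((227 - 1*(-215))² - 163692) - 91902 = ((227 + 215)² - 163692) - 91902 = (442² - 163692) - 91902 = (195364 - 163692) - 91902 = 31672 - 91902 = -60230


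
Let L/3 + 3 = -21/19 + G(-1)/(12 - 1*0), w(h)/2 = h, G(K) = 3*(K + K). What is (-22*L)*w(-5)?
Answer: -57750/19 ≈ -3039.5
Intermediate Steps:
G(K) = 6*K (G(K) = 3*(2*K) = 6*K)
w(h) = 2*h
L = -525/38 (L = -9 + 3*(-21/19 + (6*(-1))/(12 - 1*0)) = -9 + 3*(-21*1/19 - 6/(12 + 0)) = -9 + 3*(-21/19 - 6/12) = -9 + 3*(-21/19 - 6*1/12) = -9 + 3*(-21/19 - ½) = -9 + 3*(-61/38) = -9 - 183/38 = -525/38 ≈ -13.816)
(-22*L)*w(-5) = (-22*(-525/38))*(2*(-5)) = (5775/19)*(-10) = -57750/19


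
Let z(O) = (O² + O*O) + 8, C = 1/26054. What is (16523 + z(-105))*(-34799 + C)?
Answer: -34979584987245/26054 ≈ -1.3426e+9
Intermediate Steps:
C = 1/26054 ≈ 3.8382e-5
z(O) = 8 + 2*O² (z(O) = (O² + O²) + 8 = 2*O² + 8 = 8 + 2*O²)
(16523 + z(-105))*(-34799 + C) = (16523 + (8 + 2*(-105)²))*(-34799 + 1/26054) = (16523 + (8 + 2*11025))*(-906653145/26054) = (16523 + (8 + 22050))*(-906653145/26054) = (16523 + 22058)*(-906653145/26054) = 38581*(-906653145/26054) = -34979584987245/26054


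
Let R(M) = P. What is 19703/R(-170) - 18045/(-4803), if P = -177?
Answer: -30479848/283377 ≈ -107.56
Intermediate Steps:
R(M) = -177
19703/R(-170) - 18045/(-4803) = 19703/(-177) - 18045/(-4803) = 19703*(-1/177) - 18045*(-1/4803) = -19703/177 + 6015/1601 = -30479848/283377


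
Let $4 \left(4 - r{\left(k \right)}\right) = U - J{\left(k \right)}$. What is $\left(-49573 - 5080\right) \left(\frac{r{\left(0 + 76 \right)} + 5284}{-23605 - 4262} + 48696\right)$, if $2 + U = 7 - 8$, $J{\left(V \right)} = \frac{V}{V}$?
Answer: $- \frac{24721485577793}{9289} \approx -2.6614 \cdot 10^{9}$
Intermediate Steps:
$J{\left(V \right)} = 1$
$U = -3$ ($U = -2 + \left(7 - 8\right) = -2 - 1 = -3$)
$r{\left(k \right)} = 5$ ($r{\left(k \right)} = 4 - \frac{-3 - 1}{4} = 4 - -1 = 4 + 1 = 5$)
$\left(-49573 - 5080\right) \left(\frac{r{\left(0 + 76 \right)} + 5284}{-23605 - 4262} + 48696\right) = \left(-49573 - 5080\right) \left(\frac{5 + 5284}{-23605 - 4262} + 48696\right) = - 54653 \left(\frac{5289}{-27867} + 48696\right) = - 54653 \left(5289 \left(- \frac{1}{27867}\right) + 48696\right) = - 54653 \left(- \frac{1763}{9289} + 48696\right) = \left(-54653\right) \frac{452335381}{9289} = - \frac{24721485577793}{9289}$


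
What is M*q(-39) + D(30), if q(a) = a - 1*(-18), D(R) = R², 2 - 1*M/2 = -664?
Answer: -27072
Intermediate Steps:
M = 1332 (M = 4 - 2*(-664) = 4 + 1328 = 1332)
q(a) = 18 + a (q(a) = a + 18 = 18 + a)
M*q(-39) + D(30) = 1332*(18 - 39) + 30² = 1332*(-21) + 900 = -27972 + 900 = -27072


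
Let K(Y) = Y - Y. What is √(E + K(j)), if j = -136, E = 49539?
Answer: 7*√1011 ≈ 222.57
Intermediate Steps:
K(Y) = 0
√(E + K(j)) = √(49539 + 0) = √49539 = 7*√1011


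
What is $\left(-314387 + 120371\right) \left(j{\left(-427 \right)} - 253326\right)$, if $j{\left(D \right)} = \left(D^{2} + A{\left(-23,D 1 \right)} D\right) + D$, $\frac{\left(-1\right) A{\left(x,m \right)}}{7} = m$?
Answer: $261480601632$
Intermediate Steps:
$A{\left(x,m \right)} = - 7 m$
$j{\left(D \right)} = D - 6 D^{2}$ ($j{\left(D \right)} = \left(D^{2} + - 7 D 1 D\right) + D = \left(D^{2} + - 7 D D\right) + D = \left(D^{2} - 7 D^{2}\right) + D = - 6 D^{2} + D = D - 6 D^{2}$)
$\left(-314387 + 120371\right) \left(j{\left(-427 \right)} - 253326\right) = \left(-314387 + 120371\right) \left(- 427 \left(1 - -2562\right) - 253326\right) = - 194016 \left(- 427 \left(1 + 2562\right) - 253326\right) = - 194016 \left(\left(-427\right) 2563 - 253326\right) = - 194016 \left(-1094401 - 253326\right) = \left(-194016\right) \left(-1347727\right) = 261480601632$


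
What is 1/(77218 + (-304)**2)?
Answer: 1/169634 ≈ 5.8950e-6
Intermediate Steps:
1/(77218 + (-304)**2) = 1/(77218 + 92416) = 1/169634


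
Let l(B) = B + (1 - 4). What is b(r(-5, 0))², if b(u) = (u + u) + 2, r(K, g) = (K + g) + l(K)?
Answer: 576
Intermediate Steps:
l(B) = -3 + B (l(B) = B - 3 = -3 + B)
r(K, g) = -3 + g + 2*K (r(K, g) = (K + g) + (-3 + K) = -3 + g + 2*K)
b(u) = 2 + 2*u (b(u) = 2*u + 2 = 2 + 2*u)
b(r(-5, 0))² = (2 + 2*(-3 + 0 + 2*(-5)))² = (2 + 2*(-3 + 0 - 10))² = (2 + 2*(-13))² = (2 - 26)² = (-24)² = 576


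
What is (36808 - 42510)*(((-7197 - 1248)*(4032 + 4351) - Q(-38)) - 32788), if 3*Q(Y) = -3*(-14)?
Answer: 403856905374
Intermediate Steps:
Q(Y) = 14 (Q(Y) = (-3*(-14))/3 = (⅓)*42 = 14)
(36808 - 42510)*(((-7197 - 1248)*(4032 + 4351) - Q(-38)) - 32788) = (36808 - 42510)*(((-7197 - 1248)*(4032 + 4351) - 1*14) - 32788) = -5702*((-8445*8383 - 14) - 32788) = -5702*((-70794435 - 14) - 32788) = -5702*(-70794449 - 32788) = -5702*(-70827237) = 403856905374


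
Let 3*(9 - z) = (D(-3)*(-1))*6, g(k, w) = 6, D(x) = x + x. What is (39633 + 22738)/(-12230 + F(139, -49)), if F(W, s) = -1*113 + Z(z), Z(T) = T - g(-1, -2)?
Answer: -62371/12352 ≈ -5.0495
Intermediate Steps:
D(x) = 2*x
z = -3 (z = 9 - (2*(-3))*(-1)*6/3 = 9 - (-6*(-1))*6/3 = 9 - 2*6 = 9 - ⅓*36 = 9 - 12 = -3)
Z(T) = -6 + T (Z(T) = T - 1*6 = T - 6 = -6 + T)
F(W, s) = -122 (F(W, s) = -1*113 + (-6 - 3) = -113 - 9 = -122)
(39633 + 22738)/(-12230 + F(139, -49)) = (39633 + 22738)/(-12230 - 122) = 62371/(-12352) = 62371*(-1/12352) = -62371/12352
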